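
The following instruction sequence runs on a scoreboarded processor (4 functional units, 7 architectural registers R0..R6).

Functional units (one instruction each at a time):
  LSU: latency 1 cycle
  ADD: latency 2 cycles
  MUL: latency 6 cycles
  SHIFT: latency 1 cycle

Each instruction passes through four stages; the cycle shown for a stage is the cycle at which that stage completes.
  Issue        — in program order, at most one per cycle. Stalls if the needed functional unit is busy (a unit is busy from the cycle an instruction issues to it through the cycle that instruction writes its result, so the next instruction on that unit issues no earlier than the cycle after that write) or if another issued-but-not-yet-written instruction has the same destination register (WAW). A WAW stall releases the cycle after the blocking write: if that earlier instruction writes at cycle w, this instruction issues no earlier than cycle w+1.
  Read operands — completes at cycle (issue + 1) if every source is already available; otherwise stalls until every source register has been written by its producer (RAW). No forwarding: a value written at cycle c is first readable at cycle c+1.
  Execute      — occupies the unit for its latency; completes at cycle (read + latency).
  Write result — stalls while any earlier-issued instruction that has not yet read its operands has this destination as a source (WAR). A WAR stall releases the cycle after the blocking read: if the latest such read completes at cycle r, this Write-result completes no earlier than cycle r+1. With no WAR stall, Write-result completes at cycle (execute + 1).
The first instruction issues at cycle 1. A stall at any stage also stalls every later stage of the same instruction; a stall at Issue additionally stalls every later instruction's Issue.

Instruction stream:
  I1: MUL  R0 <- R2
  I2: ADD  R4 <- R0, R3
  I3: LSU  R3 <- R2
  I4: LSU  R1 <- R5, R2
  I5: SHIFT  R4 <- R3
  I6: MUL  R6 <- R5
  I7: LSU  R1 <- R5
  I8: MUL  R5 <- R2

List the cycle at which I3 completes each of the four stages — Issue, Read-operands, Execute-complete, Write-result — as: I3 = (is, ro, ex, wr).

I3 = (3, 4, 5, 11)

I1: IS=1 RO=2 EX=8 WR=9
I2: IS=2 RO=10 EX=12 WR=13  [RAW R0: wait I1 write@9]
I3: IS=3 RO=4 EX=5 WR=11  [WAR R3: wait I2 read@10]
I4: IS=12 RO=13 EX=14 WR=15  [struct: LSU busy until I3 writes@11]
I5: IS=14 RO=15 EX=16 WR=17  [WAW R4: wait I2 write@13]
I6: IS=15 RO=16 EX=22 WR=23
I7: IS=16 RO=17 EX=18 WR=19
I8: IS=24 RO=25 EX=31 WR=32  [struct: MUL busy until I6 writes@23]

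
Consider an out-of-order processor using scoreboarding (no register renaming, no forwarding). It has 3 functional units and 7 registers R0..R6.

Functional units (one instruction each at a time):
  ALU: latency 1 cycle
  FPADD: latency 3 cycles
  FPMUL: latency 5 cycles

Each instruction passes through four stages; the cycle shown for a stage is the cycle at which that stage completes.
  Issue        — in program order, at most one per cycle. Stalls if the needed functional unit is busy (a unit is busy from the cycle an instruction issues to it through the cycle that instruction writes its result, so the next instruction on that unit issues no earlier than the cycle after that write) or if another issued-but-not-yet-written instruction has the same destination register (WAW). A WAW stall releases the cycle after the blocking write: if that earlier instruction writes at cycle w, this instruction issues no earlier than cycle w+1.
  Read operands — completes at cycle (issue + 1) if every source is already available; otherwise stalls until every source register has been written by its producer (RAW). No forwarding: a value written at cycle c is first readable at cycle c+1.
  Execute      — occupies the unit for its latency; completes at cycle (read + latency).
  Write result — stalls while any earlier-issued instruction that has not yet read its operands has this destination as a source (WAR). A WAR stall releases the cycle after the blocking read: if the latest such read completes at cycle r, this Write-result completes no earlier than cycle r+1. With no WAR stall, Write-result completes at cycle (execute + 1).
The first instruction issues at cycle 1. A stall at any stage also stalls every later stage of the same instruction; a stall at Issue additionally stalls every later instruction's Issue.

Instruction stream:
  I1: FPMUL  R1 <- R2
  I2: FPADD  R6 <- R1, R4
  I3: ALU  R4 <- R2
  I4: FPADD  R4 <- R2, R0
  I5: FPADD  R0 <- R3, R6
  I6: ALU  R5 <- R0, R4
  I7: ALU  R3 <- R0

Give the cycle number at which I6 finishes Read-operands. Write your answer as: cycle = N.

I1: IS=1 RO=2 EX=7 WR=8
I2: IS=2 RO=9 EX=12 WR=13  [RAW R1: wait I1 write@8]
I3: IS=3 RO=4 EX=5 WR=10  [WAR R4: wait I2 read@9]
I4: IS=14 RO=15 EX=18 WR=19  [struct: FPADD busy until I2 writes@13]
I5: IS=20 RO=21 EX=24 WR=25  [struct: FPADD busy until I4 writes@19]
I6: IS=21 RO=26 EX=27 WR=28  [RAW R0: wait I5 write@25]
I7: IS=29 RO=30 EX=31 WR=32  [struct: ALU busy until I6 writes@28]

cycle = 26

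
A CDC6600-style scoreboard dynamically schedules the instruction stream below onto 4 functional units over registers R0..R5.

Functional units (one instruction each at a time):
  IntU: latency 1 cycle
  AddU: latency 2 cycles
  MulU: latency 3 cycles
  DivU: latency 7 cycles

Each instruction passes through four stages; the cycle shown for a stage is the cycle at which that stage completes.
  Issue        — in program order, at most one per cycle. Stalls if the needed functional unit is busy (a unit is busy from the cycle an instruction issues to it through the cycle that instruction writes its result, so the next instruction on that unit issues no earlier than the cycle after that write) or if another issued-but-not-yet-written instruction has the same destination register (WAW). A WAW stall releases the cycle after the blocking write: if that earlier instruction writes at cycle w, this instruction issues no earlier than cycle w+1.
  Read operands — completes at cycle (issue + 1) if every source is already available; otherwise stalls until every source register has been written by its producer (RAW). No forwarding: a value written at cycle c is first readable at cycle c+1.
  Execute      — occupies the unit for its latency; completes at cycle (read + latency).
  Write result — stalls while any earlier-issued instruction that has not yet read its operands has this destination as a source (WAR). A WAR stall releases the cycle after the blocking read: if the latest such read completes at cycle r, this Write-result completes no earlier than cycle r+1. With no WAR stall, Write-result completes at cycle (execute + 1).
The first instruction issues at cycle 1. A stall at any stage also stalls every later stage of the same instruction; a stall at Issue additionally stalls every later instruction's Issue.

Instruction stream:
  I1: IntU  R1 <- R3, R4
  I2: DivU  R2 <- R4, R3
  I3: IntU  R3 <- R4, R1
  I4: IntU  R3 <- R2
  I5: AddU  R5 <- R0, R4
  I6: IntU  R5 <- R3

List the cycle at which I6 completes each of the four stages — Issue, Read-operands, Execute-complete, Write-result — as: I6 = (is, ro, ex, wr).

I1: IS=1 RO=2 EX=3 WR=4
I2: IS=2 RO=3 EX=10 WR=11
I3: IS=5 RO=6 EX=7 WR=8  [struct: IntU busy until I1 writes@4]
I4: IS=9 RO=12 EX=13 WR=14  [struct: IntU busy until I3 writes@8; RAW R2: wait I2 write@11]
I5: IS=10 RO=11 EX=13 WR=14
I6: IS=15 RO=16 EX=17 WR=18  [WAW R5: wait I5 write@14]

I6 = (15, 16, 17, 18)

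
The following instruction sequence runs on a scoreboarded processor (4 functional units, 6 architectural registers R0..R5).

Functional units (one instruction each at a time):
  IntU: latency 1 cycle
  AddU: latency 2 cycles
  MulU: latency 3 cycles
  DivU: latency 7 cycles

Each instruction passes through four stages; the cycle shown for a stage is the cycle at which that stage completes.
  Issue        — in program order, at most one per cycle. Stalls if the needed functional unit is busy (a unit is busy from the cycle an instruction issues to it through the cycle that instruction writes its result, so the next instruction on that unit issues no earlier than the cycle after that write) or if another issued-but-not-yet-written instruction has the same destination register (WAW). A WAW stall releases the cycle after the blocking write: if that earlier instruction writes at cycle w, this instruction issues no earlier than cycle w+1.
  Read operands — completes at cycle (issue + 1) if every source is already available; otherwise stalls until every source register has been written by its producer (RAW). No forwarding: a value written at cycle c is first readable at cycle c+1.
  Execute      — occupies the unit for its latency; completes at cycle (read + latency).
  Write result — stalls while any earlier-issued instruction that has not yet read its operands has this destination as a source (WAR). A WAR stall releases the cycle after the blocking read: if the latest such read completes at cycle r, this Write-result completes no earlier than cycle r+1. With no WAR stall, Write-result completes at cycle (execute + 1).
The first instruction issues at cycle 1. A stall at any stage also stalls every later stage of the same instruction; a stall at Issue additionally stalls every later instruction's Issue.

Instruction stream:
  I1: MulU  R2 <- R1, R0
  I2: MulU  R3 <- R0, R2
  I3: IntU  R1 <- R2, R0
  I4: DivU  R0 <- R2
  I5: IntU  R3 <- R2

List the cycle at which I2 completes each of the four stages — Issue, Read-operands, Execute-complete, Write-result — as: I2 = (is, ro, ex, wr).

c1: I1 issues→MulU
c2: I1 reads
c5: I1 exec-done
c6: I1 writes R2
c7: I2 issues→MulU
c8: I2 reads; I3 issues→IntU
c9: I3 reads; I4 issues→DivU
c10: I3 exec-done; I4 reads
c11: I2 exec-done; I3 writes R1
c12: I2 writes R3
c13: I5 issues→IntU
c14: I5 reads
c15: I5 exec-done
c16: I5 writes R3
c17: I4 exec-done
c18: I4 writes R0

I2 = (7, 8, 11, 12)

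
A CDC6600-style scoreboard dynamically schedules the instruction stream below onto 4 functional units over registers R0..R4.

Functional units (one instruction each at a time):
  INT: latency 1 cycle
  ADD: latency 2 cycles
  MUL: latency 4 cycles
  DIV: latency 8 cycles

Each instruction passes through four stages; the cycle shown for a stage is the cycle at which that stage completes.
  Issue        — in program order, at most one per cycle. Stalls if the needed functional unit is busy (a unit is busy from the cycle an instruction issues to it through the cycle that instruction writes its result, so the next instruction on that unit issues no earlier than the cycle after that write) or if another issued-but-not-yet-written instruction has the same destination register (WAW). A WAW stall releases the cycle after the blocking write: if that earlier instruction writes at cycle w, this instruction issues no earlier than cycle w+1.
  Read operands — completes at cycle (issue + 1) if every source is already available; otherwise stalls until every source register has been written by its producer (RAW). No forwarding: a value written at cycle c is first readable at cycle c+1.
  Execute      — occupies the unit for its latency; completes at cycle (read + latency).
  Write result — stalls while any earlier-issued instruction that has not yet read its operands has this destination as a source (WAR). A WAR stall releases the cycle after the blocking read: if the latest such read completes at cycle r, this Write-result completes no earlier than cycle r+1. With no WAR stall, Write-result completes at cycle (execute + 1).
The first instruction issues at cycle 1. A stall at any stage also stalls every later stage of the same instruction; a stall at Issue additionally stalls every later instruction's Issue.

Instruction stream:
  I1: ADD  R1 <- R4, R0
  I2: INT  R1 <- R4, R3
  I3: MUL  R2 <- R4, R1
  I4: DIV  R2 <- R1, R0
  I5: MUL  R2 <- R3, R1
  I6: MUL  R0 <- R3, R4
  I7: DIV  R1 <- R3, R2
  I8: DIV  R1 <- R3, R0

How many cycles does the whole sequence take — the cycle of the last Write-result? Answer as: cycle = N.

I1: IS=1 RO=2 EX=4 WR=5
I2: IS=6 RO=7 EX=8 WR=9  [WAW R1: wait I1 write@5]
I3: IS=7 RO=10 EX=14 WR=15  [RAW R1: wait I2 write@9]
I4: IS=16 RO=17 EX=25 WR=26  [WAW R2: wait I3 write@15]
I5: IS=27 RO=28 EX=32 WR=33  [WAW R2: wait I4 write@26]
I6: IS=34 RO=35 EX=39 WR=40  [struct: MUL busy until I5 writes@33]
I7: IS=35 RO=36 EX=44 WR=45
I8: IS=46 RO=47 EX=55 WR=56  [struct: DIV busy until I7 writes@45]

cycle = 56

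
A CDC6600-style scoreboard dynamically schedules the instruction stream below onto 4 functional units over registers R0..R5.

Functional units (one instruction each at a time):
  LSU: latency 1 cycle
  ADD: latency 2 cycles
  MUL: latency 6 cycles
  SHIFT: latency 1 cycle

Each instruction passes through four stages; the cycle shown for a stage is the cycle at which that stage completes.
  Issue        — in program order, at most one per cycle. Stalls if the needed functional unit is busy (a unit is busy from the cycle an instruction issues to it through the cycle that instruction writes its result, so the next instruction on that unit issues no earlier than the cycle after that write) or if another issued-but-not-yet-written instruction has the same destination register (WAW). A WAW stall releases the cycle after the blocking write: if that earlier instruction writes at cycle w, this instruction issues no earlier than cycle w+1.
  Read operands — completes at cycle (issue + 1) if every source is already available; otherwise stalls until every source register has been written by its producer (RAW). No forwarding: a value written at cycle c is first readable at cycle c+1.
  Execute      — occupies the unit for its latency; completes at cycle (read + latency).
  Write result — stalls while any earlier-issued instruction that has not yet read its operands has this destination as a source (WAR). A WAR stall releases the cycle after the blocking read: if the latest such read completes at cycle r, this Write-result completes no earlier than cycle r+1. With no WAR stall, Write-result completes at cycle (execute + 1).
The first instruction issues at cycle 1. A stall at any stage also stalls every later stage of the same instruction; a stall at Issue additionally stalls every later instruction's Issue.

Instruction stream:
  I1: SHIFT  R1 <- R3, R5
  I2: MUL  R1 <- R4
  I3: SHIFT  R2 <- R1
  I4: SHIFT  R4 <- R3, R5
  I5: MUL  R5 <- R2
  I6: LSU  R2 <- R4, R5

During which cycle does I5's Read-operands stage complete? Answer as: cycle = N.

cycle = 19

c1: I1 dispatched to SHIFT
c2: I1 operands ready
c3: I1 complete
c4: R1←I1
c5: I2 dispatched to MUL
c6: I2 operands ready, I3 dispatched to SHIFT
c12: I2 complete
c13: R1←I2
c14: I3 operands ready
c15: I3 complete
c16: R2←I3
c17: I4 dispatched to SHIFT
c18: I4 operands ready, I5 dispatched to MUL
c19: I4 complete, I5 operands ready, I6 dispatched to LSU
c20: R4←I4
c25: I5 complete
c26: R5←I5
c27: I6 operands ready
c28: I6 complete
c29: R2←I6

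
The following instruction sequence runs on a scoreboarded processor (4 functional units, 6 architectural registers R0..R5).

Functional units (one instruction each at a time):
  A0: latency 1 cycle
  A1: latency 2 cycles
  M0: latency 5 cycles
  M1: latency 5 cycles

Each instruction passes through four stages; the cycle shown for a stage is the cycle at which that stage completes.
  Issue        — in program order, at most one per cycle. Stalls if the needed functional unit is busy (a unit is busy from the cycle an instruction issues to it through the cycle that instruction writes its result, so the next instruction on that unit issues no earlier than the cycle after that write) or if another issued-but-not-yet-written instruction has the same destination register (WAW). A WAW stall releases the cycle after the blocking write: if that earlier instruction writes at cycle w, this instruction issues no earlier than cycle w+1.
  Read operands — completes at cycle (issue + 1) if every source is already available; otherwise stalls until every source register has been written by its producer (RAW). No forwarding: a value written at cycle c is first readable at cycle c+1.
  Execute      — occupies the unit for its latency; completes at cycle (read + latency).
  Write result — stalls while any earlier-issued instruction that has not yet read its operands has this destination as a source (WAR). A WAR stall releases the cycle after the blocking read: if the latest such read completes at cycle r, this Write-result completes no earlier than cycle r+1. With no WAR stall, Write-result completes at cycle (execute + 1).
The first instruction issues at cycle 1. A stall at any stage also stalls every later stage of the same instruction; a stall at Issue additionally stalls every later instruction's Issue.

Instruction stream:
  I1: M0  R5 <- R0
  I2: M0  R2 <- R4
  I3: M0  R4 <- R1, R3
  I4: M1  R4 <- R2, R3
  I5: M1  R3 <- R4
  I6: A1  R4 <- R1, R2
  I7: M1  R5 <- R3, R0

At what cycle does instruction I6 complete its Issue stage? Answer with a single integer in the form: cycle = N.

I1  is:1  ro:2  ex:7  wr:8
I2  is:9  ro:10  ex:15  wr:16  — struct: M0 busy until I1 writes@8
I3  is:17  ro:18  ex:23  wr:24  — struct: M0 busy until I2 writes@16
I4  is:25  ro:26  ex:31  wr:32  — WAW R4: wait I3 write@24
I5  is:33  ro:34  ex:39  wr:40  — struct: M1 busy until I4 writes@32
I6  is:34  ro:35  ex:37  wr:38
I7  is:41  ro:42  ex:47  wr:48  — struct: M1 busy until I5 writes@40

cycle = 34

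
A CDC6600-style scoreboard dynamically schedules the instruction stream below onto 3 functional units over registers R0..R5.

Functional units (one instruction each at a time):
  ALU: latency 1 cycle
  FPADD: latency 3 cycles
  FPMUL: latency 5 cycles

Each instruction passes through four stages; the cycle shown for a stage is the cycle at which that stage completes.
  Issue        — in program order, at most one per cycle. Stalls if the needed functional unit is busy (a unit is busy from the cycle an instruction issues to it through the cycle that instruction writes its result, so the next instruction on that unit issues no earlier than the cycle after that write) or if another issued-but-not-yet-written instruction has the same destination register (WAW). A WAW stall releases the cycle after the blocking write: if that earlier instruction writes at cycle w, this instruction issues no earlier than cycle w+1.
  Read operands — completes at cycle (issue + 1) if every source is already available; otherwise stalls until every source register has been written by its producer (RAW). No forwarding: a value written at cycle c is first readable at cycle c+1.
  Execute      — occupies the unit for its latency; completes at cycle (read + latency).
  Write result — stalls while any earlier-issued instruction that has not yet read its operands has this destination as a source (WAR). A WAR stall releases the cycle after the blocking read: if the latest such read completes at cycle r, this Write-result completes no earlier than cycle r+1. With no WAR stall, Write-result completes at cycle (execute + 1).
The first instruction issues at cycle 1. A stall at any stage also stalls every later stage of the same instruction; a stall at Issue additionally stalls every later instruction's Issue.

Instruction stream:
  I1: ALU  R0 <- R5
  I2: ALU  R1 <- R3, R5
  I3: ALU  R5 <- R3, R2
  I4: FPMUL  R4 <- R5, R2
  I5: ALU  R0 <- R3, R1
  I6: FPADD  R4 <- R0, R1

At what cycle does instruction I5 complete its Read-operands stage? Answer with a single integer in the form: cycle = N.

  I1 | 1 | 2 | 3 | 4
  I2 | 5 | 6 | 7 | 8   struct: ALU busy until I1 writes@4
  I3 | 9 | 10 | 11 | 12   struct: ALU busy until I2 writes@8
  I4 | 10 | 13 | 18 | 19   RAW R5: wait I3 write@12
  I5 | 13 | 14 | 15 | 16   struct: ALU busy until I3 writes@12
  I6 | 20 | 21 | 24 | 25   WAW R4: wait I4 write@19

cycle = 14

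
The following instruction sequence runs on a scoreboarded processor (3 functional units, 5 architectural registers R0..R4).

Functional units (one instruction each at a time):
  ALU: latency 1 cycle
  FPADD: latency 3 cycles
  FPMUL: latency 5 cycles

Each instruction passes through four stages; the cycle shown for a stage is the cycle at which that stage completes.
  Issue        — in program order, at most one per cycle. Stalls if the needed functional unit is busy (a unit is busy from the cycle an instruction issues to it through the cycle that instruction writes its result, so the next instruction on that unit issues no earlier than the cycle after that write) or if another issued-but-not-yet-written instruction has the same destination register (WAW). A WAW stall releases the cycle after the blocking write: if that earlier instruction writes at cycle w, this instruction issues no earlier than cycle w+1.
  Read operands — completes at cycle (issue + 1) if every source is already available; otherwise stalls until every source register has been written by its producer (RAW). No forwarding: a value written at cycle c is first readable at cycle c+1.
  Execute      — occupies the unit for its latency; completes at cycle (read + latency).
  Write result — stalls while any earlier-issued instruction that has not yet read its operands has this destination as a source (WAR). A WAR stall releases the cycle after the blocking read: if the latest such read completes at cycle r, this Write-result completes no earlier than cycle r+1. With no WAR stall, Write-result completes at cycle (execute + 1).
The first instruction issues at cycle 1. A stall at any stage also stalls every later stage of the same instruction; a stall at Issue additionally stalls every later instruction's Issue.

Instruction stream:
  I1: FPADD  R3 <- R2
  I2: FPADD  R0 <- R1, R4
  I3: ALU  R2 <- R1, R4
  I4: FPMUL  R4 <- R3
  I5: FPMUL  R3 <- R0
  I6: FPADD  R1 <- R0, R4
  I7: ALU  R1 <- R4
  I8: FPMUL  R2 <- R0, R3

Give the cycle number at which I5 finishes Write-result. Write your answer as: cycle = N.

I1: IS=1 RO=2 EX=5 WR=6
I2: IS=7 RO=8 EX=11 WR=12  [struct: FPADD busy until I1 writes@6]
I3: IS=8 RO=9 EX=10 WR=11
I4: IS=9 RO=10 EX=15 WR=16
I5: IS=17 RO=18 EX=23 WR=24  [struct: FPMUL busy until I4 writes@16]
I6: IS=18 RO=19 EX=22 WR=23
I7: IS=24 RO=25 EX=26 WR=27  [WAW R1: wait I6 write@23]
I8: IS=25 RO=26 EX=31 WR=32

cycle = 24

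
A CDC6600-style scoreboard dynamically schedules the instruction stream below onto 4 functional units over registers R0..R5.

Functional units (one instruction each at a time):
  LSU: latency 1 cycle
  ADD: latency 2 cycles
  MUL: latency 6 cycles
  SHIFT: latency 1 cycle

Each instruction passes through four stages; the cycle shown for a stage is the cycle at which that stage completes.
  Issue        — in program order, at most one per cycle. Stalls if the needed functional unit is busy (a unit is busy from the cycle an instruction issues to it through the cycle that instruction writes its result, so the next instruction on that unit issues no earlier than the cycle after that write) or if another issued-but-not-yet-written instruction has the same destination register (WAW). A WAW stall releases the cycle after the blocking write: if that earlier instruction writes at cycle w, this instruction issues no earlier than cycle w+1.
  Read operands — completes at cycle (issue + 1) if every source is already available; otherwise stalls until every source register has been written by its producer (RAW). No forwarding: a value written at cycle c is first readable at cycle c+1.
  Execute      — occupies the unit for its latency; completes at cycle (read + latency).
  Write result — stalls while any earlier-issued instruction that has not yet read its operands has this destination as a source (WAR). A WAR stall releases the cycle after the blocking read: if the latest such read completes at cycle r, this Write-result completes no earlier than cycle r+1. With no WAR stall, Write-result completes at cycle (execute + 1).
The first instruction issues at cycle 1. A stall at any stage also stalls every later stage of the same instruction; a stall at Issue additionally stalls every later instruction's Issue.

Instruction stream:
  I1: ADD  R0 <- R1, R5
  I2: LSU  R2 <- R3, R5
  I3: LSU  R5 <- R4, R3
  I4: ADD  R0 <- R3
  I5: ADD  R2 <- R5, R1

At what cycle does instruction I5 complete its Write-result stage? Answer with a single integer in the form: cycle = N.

t=1  issue I1 (ADD)
t=2  I1 read-ops · issue I2 (LSU)
t=3  I2 read-ops
t=4  I1 finished on ADD · I2 finished on LSU
t=5  I1→R0 · I2→R2
t=6  issue I3 (LSU)
t=7  I3 read-ops · issue I4 (ADD)
t=8  I3 finished on LSU · I4 read-ops
t=9  I3→R5
t=10  I4 finished on ADD
t=11  I4→R0
t=12  issue I5 (ADD)
t=13  I5 read-ops
t=15  I5 finished on ADD
t=16  I5→R2

cycle = 16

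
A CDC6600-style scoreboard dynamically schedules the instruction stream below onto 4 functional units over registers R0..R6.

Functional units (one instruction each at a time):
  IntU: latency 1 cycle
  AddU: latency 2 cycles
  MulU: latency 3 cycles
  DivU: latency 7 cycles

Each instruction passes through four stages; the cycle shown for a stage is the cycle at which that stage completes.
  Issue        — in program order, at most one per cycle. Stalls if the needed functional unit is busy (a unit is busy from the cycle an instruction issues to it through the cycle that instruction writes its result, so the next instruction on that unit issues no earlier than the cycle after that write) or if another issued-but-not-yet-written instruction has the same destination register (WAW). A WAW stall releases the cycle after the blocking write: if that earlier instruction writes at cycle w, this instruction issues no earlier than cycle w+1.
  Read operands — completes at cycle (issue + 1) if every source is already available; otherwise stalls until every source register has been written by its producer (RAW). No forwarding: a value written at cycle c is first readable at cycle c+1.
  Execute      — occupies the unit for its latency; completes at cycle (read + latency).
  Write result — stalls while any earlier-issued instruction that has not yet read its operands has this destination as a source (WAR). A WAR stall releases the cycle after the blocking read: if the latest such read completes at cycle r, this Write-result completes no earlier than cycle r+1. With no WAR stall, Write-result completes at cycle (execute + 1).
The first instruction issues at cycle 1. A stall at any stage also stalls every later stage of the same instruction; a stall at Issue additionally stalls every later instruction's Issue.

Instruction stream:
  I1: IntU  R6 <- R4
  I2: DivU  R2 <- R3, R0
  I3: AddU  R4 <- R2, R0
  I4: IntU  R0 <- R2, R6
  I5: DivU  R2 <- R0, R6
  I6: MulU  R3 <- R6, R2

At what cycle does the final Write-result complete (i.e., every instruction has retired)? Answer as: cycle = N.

[1] I1→IntU
[2] I1 RO · I2→DivU
[3] I1 EX · I2 RO · I3→AddU
[4] I1 WR R6
[5] I4→IntU
[10] I2 EX
[11] I2 WR R2
[12] I3 RO · I4 RO · I5→DivU
[13] I4 EX · I6→MulU
[14] I3 EX · I4 WR R0
[15] I3 WR R4 · I5 RO
[22] I5 EX
[23] I5 WR R2
[24] I6 RO
[27] I6 EX
[28] I6 WR R3

cycle = 28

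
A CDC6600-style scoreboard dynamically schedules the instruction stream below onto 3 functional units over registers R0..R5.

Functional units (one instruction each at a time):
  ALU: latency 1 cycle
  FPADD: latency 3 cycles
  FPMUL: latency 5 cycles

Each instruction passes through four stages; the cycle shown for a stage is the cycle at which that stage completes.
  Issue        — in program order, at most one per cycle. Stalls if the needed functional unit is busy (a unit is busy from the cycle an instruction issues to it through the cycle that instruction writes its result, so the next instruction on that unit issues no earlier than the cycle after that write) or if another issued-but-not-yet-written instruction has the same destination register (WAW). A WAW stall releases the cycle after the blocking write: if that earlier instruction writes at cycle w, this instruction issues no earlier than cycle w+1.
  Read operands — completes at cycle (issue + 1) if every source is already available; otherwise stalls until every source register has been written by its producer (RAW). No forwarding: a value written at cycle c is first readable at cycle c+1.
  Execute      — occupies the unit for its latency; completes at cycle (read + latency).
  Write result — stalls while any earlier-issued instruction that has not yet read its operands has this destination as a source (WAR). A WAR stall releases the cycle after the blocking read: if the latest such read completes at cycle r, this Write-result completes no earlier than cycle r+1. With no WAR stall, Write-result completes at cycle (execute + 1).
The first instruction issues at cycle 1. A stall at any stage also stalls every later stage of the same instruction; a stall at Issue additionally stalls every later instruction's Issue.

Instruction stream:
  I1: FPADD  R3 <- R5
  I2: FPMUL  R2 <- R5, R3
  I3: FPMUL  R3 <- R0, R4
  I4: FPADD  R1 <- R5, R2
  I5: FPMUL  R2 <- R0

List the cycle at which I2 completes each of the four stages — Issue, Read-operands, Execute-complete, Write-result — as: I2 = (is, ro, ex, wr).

I2 = (2, 7, 12, 13)

c1: I1→FPADD
c2: I1 RO; I2→FPMUL
c5: I1 EX
c6: I1 WR R3
c7: I2 RO
c12: I2 EX
c13: I2 WR R2
c14: I3→FPMUL
c15: I3 RO; I4→FPADD
c16: I4 RO
c19: I4 EX
c20: I3 EX; I4 WR R1
c21: I3 WR R3
c22: I5→FPMUL
c23: I5 RO
c28: I5 EX
c29: I5 WR R2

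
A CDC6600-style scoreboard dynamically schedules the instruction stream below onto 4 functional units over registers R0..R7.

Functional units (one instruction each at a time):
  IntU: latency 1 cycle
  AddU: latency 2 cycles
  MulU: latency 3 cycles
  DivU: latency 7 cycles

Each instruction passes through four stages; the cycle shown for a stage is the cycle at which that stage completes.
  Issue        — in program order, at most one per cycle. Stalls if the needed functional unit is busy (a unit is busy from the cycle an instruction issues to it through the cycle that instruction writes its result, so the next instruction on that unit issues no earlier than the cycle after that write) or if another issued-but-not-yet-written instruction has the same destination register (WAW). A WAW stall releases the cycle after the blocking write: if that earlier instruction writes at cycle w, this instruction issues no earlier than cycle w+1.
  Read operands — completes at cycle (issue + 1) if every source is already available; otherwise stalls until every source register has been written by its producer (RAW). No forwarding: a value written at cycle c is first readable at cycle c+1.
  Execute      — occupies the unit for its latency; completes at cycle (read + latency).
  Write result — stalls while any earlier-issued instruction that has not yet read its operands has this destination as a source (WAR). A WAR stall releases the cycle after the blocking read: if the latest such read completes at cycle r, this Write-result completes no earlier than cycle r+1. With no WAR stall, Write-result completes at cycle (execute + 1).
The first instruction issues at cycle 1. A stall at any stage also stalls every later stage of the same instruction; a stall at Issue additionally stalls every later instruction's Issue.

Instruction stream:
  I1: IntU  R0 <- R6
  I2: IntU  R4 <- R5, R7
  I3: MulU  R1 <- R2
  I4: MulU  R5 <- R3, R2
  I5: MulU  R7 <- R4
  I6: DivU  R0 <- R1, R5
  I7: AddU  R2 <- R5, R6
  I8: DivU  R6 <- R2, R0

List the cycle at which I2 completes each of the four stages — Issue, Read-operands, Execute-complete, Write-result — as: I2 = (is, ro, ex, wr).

I1 -> (1, 2, 3, 4)
I2 -> (5, 6, 7, 8)  // struct: IntU busy until I1 writes@4
I3 -> (6, 7, 10, 11)
I4 -> (12, 13, 16, 17)  // struct: MulU busy until I3 writes@11
I5 -> (18, 19, 22, 23)  // struct: MulU busy until I4 writes@17
I6 -> (19, 20, 27, 28)
I7 -> (20, 21, 23, 24)
I8 -> (29, 30, 37, 38)  // struct: DivU busy until I6 writes@28

I2 = (5, 6, 7, 8)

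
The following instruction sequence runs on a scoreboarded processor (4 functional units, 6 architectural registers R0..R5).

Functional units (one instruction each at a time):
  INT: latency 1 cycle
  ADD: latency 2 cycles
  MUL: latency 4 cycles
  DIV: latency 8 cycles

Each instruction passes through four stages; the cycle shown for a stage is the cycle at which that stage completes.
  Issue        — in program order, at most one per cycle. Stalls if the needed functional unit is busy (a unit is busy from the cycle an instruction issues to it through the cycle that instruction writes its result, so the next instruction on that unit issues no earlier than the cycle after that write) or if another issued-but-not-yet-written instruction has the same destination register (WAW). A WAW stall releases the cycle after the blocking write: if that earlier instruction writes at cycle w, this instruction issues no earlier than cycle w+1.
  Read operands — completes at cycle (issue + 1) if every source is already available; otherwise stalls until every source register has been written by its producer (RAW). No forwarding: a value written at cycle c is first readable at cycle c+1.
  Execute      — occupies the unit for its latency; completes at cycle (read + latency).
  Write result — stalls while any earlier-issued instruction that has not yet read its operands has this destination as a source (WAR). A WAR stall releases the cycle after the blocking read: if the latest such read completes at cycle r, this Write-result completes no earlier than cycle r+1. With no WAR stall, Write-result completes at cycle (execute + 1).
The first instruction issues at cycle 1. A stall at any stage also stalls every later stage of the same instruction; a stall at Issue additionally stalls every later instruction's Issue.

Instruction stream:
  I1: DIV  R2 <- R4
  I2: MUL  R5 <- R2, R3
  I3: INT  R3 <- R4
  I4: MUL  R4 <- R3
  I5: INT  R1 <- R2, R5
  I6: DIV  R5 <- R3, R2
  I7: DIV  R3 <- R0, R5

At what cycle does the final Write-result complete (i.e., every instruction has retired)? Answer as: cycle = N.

cycle = 41

[1] I1 issues→DIV
[2] I1 reads | I2 issues→MUL
[3] I3 issues→INT
[4] I3 reads
[5] I3 exec-done
[10] I1 exec-done
[11] I1 writes R2
[12] I2 reads
[13] I3 writes R3
[16] I2 exec-done
[17] I2 writes R5
[18] I4 issues→MUL
[19] I4 reads | I5 issues→INT
[20] I5 reads | I6 issues→DIV
[21] I5 exec-done | I6 reads
[22] I5 writes R1
[23] I4 exec-done
[24] I4 writes R4
[29] I6 exec-done
[30] I6 writes R5
[31] I7 issues→DIV
[32] I7 reads
[40] I7 exec-done
[41] I7 writes R3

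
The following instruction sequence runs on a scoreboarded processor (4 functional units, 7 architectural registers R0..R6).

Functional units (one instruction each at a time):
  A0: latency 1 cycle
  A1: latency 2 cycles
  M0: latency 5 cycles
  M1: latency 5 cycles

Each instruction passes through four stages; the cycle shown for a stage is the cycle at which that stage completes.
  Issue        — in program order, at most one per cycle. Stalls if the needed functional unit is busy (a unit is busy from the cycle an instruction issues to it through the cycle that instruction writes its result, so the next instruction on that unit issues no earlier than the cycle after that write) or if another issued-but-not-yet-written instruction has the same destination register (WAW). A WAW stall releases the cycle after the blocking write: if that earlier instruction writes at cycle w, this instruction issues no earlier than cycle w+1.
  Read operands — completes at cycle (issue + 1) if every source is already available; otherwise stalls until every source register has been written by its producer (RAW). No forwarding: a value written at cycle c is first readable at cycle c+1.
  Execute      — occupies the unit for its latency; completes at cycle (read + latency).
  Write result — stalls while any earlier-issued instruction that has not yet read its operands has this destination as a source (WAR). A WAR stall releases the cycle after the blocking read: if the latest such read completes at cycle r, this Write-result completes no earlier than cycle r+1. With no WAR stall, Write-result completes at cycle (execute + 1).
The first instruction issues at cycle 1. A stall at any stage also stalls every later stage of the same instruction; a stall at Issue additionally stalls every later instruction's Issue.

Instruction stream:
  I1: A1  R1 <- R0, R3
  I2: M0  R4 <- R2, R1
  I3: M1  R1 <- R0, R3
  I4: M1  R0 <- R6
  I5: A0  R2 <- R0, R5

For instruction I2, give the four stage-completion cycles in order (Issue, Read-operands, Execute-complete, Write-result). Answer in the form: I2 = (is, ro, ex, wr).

I2 = (2, 6, 11, 12)

I1  is:1  ro:2  ex:4  wr:5
I2  is:2  ro:6  ex:11  wr:12  — RAW R1: wait I1 write@5
I3  is:6  ro:7  ex:12  wr:13  — WAW R1: wait I1 write@5
I4  is:14  ro:15  ex:20  wr:21  — struct: M1 busy until I3 writes@13
I5  is:15  ro:22  ex:23  wr:24  — RAW R0: wait I4 write@21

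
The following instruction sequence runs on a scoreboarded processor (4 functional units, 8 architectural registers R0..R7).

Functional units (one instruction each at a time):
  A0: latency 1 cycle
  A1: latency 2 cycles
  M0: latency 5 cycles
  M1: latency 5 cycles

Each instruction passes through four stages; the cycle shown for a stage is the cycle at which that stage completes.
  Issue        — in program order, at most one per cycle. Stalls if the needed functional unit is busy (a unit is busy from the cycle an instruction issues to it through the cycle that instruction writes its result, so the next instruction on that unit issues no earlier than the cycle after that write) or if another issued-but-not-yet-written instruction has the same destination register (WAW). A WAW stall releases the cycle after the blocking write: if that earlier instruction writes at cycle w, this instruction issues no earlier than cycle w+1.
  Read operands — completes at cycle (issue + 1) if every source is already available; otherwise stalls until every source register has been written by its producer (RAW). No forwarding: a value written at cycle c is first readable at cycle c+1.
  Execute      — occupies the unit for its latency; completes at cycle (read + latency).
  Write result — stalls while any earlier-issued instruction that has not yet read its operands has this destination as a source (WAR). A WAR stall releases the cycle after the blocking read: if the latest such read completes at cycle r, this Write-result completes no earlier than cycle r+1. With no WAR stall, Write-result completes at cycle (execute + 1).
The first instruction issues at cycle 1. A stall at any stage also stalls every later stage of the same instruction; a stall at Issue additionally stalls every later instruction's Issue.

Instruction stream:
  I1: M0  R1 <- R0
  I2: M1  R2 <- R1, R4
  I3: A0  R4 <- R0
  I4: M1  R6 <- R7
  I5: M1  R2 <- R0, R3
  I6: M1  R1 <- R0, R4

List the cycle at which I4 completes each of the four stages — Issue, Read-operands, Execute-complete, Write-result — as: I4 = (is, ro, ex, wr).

I4 = (16, 17, 22, 23)

t=1  I1 issues→M0
t=2  I1 reads, I2 issues→M1
t=3  I3 issues→A0
t=4  I3 reads
t=5  I3 exec-done
t=7  I1 exec-done
t=8  I1 writes R1
t=9  I2 reads
t=10  I3 writes R4
t=14  I2 exec-done
t=15  I2 writes R2
t=16  I4 issues→M1
t=17  I4 reads
t=22  I4 exec-done
t=23  I4 writes R6
t=24  I5 issues→M1
t=25  I5 reads
t=30  I5 exec-done
t=31  I5 writes R2
t=32  I6 issues→M1
t=33  I6 reads
t=38  I6 exec-done
t=39  I6 writes R1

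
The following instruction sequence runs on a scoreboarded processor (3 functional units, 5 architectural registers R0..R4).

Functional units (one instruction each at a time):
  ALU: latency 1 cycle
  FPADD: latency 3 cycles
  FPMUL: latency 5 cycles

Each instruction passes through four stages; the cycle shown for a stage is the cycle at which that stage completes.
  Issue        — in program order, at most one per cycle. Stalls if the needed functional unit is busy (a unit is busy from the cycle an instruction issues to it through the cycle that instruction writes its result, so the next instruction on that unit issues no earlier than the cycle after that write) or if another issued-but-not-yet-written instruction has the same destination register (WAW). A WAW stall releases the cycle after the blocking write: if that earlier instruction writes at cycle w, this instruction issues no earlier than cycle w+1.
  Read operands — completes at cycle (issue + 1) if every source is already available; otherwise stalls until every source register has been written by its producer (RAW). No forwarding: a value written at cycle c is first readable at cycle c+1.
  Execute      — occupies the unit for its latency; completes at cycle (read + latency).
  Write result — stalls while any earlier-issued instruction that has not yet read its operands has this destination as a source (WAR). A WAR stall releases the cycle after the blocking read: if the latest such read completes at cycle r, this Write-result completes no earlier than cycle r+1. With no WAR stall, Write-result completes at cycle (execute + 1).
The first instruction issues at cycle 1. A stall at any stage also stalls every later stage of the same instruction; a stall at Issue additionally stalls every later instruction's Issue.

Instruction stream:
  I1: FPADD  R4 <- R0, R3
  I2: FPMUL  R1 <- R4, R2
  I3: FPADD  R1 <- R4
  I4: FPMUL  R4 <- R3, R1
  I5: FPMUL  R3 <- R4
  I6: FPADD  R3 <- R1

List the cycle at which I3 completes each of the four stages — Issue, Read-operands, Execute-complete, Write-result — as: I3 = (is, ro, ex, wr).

I3 = (14, 15, 18, 19)

I1  is:1  ro:2  ex:5  wr:6
I2  is:2  ro:7  ex:12  wr:13  — RAW R4: wait I1 write@6
I3  is:14  ro:15  ex:18  wr:19  — WAW R1: wait I2 write@13
I4  is:15  ro:20  ex:25  wr:26  — RAW R1: wait I3 write@19
I5  is:27  ro:28  ex:33  wr:34  — struct: FPMUL busy until I4 writes@26
I6  is:35  ro:36  ex:39  wr:40  — WAW R3: wait I5 write@34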